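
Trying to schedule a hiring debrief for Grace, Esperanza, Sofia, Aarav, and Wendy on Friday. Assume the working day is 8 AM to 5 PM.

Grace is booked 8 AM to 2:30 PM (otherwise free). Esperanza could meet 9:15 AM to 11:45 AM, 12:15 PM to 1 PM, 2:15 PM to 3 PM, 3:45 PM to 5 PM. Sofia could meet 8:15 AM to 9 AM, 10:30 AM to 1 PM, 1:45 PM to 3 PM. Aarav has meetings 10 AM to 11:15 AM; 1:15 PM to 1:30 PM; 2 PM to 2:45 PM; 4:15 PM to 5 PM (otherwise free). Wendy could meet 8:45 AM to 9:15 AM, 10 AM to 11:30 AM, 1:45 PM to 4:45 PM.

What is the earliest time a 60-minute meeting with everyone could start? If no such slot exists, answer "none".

none

Grace free: 14:30-17:00 (invert busy blocks within the working day).
Esperanza free: 09:15-11:45, 12:15-13:00, 14:15-15:00, 15:45-17:00.
Sofia free: 08:15-09:00, 10:30-13:00, 13:45-15:00.
Aarav free: 08:00-10:00, 11:15-13:15, 13:30-14:00, 14:45-16:15 (invert busy blocks within the working day).
Wendy free: 08:45-09:15, 10:00-11:30, 13:45-16:45.
Grace ∩ Esperanza: 14:30-15:00, 15:45-17:00.
Grace ∩ Esperanza ∩ Sofia: 14:30-15:00.
Grace ∩ Esperanza ∩ Sofia ∩ Aarav: 14:45-15:00.
Grace ∩ Esperanza ∩ Sofia ∩ Aarav ∩ Wendy: 14:45-15:00.
No common window is at least 60 minutes long.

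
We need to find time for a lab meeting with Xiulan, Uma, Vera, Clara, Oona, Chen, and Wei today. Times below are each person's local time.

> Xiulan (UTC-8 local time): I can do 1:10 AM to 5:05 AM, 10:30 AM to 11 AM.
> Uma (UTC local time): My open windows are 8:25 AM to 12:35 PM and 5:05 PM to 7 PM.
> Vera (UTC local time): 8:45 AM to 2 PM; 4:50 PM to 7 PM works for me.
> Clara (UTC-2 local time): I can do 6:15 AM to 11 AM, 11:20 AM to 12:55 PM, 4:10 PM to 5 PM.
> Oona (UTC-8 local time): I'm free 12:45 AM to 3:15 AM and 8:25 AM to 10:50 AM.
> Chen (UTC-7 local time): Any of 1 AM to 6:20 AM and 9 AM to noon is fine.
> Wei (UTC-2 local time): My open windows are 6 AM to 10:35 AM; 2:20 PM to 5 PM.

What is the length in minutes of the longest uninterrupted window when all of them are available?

125

Xiulan in UTC: 09:10-13:05, 18:30-19:00 (add 8h to convert from UTC-8).
Uma in UTC: 08:25-12:35, 17:05-19:00.
Vera in UTC: 08:45-14:00, 16:50-19:00.
Clara in UTC: 08:15-13:00, 13:20-14:55, 18:10-19:00 (add 2h to convert from UTC-2).
Oona in UTC: 08:45-11:15, 16:25-18:50 (add 8h to convert from UTC-8).
Chen in UTC: 08:00-13:20, 16:00-19:00 (add 7h to convert from UTC-7).
Wei in UTC: 08:00-12:35, 16:20-19:00 (add 2h to convert from UTC-2).
Xiulan ∩ Uma: 09:10-12:35, 18:30-19:00.
Xiulan ∩ Uma ∩ Vera: 09:10-12:35, 18:30-19:00.
Xiulan ∩ Uma ∩ Vera ∩ Clara: 09:10-12:35, 18:30-19:00.
Xiulan ∩ Uma ∩ Vera ∩ Clara ∩ Oona: 09:10-11:15, 18:30-18:50.
Xiulan ∩ Uma ∩ Vera ∩ Clara ∩ Oona ∩ Chen: 09:10-11:15, 18:30-18:50.
Xiulan ∩ Uma ∩ Vera ∩ Clara ∩ Oona ∩ Chen ∩ Wei: 09:10-11:15, 18:30-18:50.
The longest is 09:10-11:15 at 125 minutes.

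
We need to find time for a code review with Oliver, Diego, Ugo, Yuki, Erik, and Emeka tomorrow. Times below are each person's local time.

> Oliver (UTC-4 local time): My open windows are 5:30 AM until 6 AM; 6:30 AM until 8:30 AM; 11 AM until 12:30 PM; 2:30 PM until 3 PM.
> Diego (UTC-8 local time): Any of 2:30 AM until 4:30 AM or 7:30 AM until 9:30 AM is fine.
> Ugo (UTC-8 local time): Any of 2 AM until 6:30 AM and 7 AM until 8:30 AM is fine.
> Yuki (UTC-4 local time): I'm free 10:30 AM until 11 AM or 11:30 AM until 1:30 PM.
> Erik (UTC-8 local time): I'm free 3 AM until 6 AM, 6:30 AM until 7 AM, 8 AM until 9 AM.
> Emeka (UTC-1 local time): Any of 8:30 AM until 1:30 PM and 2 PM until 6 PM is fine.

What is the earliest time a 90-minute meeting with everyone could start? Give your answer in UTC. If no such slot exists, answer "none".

none

Oliver in UTC: 09:30-10:00, 10:30-12:30, 15:00-16:30, 18:30-19:00 (add 4h to convert from UTC-4).
Diego in UTC: 10:30-12:30, 15:30-17:30 (add 8h to convert from UTC-8).
Ugo in UTC: 10:00-14:30, 15:00-16:30 (add 8h to convert from UTC-8).
Yuki in UTC: 14:30-15:00, 15:30-17:30 (add 4h to convert from UTC-4).
Erik in UTC: 11:00-14:00, 14:30-15:00, 16:00-17:00 (add 8h to convert from UTC-8).
Emeka in UTC: 09:30-14:30, 15:00-19:00 (add 1h to convert from UTC-1).
Oliver ∩ Diego: 10:30-12:30, 15:30-16:30.
Oliver ∩ Diego ∩ Ugo: 10:30-12:30, 15:30-16:30.
Oliver ∩ Diego ∩ Ugo ∩ Yuki: 15:30-16:30.
Oliver ∩ Diego ∩ Ugo ∩ Yuki ∩ Erik: 16:00-16:30.
Oliver ∩ Diego ∩ Ugo ∩ Yuki ∩ Erik ∩ Emeka: 16:00-16:30.
No common window is at least 90 minutes long.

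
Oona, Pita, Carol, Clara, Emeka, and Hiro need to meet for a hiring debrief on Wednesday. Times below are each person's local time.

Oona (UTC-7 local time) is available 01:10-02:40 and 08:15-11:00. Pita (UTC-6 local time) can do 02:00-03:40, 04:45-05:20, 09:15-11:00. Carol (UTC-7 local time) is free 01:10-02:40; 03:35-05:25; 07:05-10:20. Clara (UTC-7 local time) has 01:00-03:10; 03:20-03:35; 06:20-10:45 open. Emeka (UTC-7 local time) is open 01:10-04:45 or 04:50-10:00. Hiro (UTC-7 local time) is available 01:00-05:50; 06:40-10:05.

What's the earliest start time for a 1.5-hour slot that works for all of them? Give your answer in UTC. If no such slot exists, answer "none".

08:10

Oona in UTC: 08:10-09:40, 15:15-18:00 (add 7h to convert from UTC-7).
Pita in UTC: 08:00-09:40, 10:45-11:20, 15:15-17:00 (add 6h to convert from UTC-6).
Carol in UTC: 08:10-09:40, 10:35-12:25, 14:05-17:20 (add 7h to convert from UTC-7).
Clara in UTC: 08:00-10:10, 10:20-10:35, 13:20-17:45 (add 7h to convert from UTC-7).
Emeka in UTC: 08:10-11:45, 11:50-17:00 (add 7h to convert from UTC-7).
Hiro in UTC: 08:00-12:50, 13:40-17:05 (add 7h to convert from UTC-7).
Oona ∩ Pita: 08:10-09:40, 15:15-17:00.
Oona ∩ Pita ∩ Carol: 08:10-09:40, 15:15-17:00.
Oona ∩ Pita ∩ Carol ∩ Clara: 08:10-09:40, 15:15-17:00.
Oona ∩ Pita ∩ Carol ∩ Clara ∩ Emeka: 08:10-09:40, 15:15-17:00.
Oona ∩ Pita ∩ Carol ∩ Clara ∩ Emeka ∩ Hiro: 08:10-09:40, 15:15-17:00.
The first common window of at least 90 minutes is 08:10-09:40, so the earliest start is 08:10.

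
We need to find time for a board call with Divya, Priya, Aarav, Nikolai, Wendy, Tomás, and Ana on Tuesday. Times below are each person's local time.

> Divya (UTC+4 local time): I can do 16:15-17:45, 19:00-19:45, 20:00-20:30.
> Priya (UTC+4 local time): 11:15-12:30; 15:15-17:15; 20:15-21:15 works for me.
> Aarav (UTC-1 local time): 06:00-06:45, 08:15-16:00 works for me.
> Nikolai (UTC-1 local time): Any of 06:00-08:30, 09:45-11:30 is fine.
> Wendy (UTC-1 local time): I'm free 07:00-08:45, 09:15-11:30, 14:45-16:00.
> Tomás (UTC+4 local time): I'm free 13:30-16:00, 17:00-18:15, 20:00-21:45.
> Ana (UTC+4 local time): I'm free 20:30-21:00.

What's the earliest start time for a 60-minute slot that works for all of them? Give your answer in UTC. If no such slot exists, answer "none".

Divya in UTC: 12:15-13:45, 15:00-15:45, 16:00-16:30 (subtract 4h to convert from UTC+4).
Priya in UTC: 07:15-08:30, 11:15-13:15, 16:15-17:15 (subtract 4h to convert from UTC+4).
Aarav in UTC: 07:00-07:45, 09:15-17:00 (add 1h to convert from UTC-1).
Nikolai in UTC: 07:00-09:30, 10:45-12:30 (add 1h to convert from UTC-1).
Wendy in UTC: 08:00-09:45, 10:15-12:30, 15:45-17:00 (add 1h to convert from UTC-1).
Tomás in UTC: 09:30-12:00, 13:00-14:15, 16:00-17:45 (subtract 4h to convert from UTC+4).
Ana in UTC: 16:30-17:00 (subtract 4h to convert from UTC+4).
Divya ∩ Priya: 12:15-13:15, 16:15-16:30.
Divya ∩ Priya ∩ Aarav: 12:15-13:15, 16:15-16:30.
Divya ∩ Priya ∩ Aarav ∩ Nikolai: 12:15-12:30.
Divya ∩ Priya ∩ Aarav ∩ Nikolai ∩ Wendy: 12:15-12:30.
Divya ∩ Priya ∩ Aarav ∩ Nikolai ∩ Wendy ∩ Tomás: ∅.
Divya ∩ Priya ∩ Aarav ∩ Nikolai ∩ Wendy ∩ Tomás ∩ Ana: ∅.
There is no time when everyone is free.
No common window is at least 60 minutes long.

none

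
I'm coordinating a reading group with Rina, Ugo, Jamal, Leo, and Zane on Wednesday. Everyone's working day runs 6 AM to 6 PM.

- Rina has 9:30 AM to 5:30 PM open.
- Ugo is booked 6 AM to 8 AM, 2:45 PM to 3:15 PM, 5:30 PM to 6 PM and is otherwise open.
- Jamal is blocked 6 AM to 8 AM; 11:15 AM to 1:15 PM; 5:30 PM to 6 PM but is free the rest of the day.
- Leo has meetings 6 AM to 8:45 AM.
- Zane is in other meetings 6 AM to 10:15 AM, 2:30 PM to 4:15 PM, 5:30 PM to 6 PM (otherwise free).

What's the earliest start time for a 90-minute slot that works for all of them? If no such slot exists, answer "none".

none

Rina free: 09:30-17:30.
Ugo free: 08:00-14:45, 15:15-17:30 (invert busy blocks within the working day).
Jamal free: 08:00-11:15, 13:15-17:30 (invert busy blocks within the working day).
Leo free: 08:45-18:00 (invert busy blocks within the working day).
Zane free: 10:15-14:30, 16:15-17:30 (invert busy blocks within the working day).
Rina ∩ Ugo: 09:30-14:45, 15:15-17:30.
Rina ∩ Ugo ∩ Jamal: 09:30-11:15, 13:15-14:45, 15:15-17:30.
Rina ∩ Ugo ∩ Jamal ∩ Leo: 09:30-11:15, 13:15-14:45, 15:15-17:30.
Rina ∩ Ugo ∩ Jamal ∩ Leo ∩ Zane: 10:15-11:15, 13:15-14:30, 16:15-17:30.
No common window is at least 90 minutes long.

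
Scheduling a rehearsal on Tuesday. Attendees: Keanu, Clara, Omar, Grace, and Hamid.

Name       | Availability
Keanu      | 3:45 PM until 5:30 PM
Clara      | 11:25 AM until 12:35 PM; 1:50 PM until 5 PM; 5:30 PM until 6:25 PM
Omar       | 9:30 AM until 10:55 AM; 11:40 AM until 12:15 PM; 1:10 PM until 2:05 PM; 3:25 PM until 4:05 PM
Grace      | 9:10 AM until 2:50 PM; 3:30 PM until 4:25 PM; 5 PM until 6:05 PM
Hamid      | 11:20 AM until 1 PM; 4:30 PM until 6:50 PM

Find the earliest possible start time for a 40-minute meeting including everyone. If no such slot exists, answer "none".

none

Keanu ∩ Clara: 15:45-17:00.
Keanu ∩ Clara ∩ Omar: 15:45-16:05.
Keanu ∩ Clara ∩ Omar ∩ Grace: 15:45-16:05.
Keanu ∩ Clara ∩ Omar ∩ Grace ∩ Hamid: ∅.
There is no time when everyone is free.
No common window is at least 40 minutes long.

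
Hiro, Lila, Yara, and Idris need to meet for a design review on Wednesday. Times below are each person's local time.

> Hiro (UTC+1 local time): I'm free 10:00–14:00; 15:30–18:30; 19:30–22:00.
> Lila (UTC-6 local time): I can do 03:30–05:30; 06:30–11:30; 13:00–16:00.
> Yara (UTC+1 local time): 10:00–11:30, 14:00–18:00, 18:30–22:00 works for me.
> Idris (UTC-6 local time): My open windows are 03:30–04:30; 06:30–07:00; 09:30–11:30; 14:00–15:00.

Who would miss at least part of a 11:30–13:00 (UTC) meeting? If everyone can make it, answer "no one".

Hiro in UTC: 09:00-13:00, 14:30-17:30, 18:30-21:00 (subtract 1h to convert from UTC+1).
Lila in UTC: 09:30-11:30, 12:30-17:30, 19:00-22:00 (add 6h to convert from UTC-6).
Yara in UTC: 09:00-10:30, 13:00-17:00, 17:30-21:00 (subtract 1h to convert from UTC+1).
Idris in UTC: 09:30-10:30, 12:30-13:00, 15:30-17:30, 20:00-21:00 (add 6h to convert from UTC-6).
Hiro: free for 11:30-13:00. Lila: not fully free for 11:30-13:00. Yara: not fully free for 11:30-13:00. Idris: not fully free for 11:30-13:00.

Idris, Lila, Yara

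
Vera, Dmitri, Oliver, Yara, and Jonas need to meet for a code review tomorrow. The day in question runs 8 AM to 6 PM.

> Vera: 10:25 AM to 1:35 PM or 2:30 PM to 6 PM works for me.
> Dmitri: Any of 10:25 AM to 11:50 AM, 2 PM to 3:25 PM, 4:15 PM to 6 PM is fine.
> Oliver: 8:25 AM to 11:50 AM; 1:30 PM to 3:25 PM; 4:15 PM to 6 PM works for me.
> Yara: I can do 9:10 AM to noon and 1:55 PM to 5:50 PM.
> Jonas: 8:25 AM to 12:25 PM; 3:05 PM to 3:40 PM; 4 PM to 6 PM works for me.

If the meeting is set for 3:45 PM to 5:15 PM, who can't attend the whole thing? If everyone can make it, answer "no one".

Vera: free for 15:45-17:15. Dmitri: not fully free for 15:45-17:15. Oliver: not fully free for 15:45-17:15. Yara: free for 15:45-17:15. Jonas: not fully free for 15:45-17:15.

Dmitri, Jonas, Oliver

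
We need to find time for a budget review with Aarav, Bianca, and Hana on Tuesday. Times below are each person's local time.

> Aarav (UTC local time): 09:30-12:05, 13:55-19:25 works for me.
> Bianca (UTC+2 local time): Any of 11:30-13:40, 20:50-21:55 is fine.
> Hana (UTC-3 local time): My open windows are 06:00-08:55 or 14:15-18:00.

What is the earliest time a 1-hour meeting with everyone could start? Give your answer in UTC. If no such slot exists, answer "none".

Aarav in UTC: 09:30-12:05, 13:55-19:25.
Bianca in UTC: 09:30-11:40, 18:50-19:55 (subtract 2h to convert from UTC+2).
Hana in UTC: 09:00-11:55, 17:15-21:00 (add 3h to convert from UTC-3).
Aarav ∩ Bianca: 09:30-11:40, 18:50-19:25.
Aarav ∩ Bianca ∩ Hana: 09:30-11:40, 18:50-19:25.
The first common window of at least 60 minutes is 09:30-11:40, so the earliest start is 09:30.

09:30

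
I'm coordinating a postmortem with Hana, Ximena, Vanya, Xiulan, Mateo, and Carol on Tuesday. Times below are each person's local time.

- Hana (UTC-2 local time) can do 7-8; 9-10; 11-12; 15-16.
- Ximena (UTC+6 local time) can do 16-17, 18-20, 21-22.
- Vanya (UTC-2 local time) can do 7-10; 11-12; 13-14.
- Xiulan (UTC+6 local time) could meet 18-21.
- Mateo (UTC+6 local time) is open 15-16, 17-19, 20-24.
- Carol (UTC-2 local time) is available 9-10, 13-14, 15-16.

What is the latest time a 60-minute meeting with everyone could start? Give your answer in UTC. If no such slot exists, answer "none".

Hana in UTC: 09:00-10:00, 11:00-12:00, 13:00-14:00, 17:00-18:00 (add 2h to convert from UTC-2).
Ximena in UTC: 10:00-11:00, 12:00-14:00, 15:00-16:00 (subtract 6h to convert from UTC+6).
Vanya in UTC: 09:00-12:00, 13:00-14:00, 15:00-16:00 (add 2h to convert from UTC-2).
Xiulan in UTC: 12:00-15:00 (subtract 6h to convert from UTC+6).
Mateo in UTC: 09:00-10:00, 11:00-13:00, 14:00-18:00 (subtract 6h to convert from UTC+6).
Carol in UTC: 11:00-12:00, 15:00-16:00, 17:00-18:00 (add 2h to convert from UTC-2).
Hana ∩ Ximena: 13:00-14:00.
Hana ∩ Ximena ∩ Vanya: 13:00-14:00.
Hana ∩ Ximena ∩ Vanya ∩ Xiulan: 13:00-14:00.
Hana ∩ Ximena ∩ Vanya ∩ Xiulan ∩ Mateo: ∅.
Hana ∩ Ximena ∩ Vanya ∩ Xiulan ∩ Mateo ∩ Carol: ∅.
There is no time when everyone is free.
No common window is at least 60 minutes long.

none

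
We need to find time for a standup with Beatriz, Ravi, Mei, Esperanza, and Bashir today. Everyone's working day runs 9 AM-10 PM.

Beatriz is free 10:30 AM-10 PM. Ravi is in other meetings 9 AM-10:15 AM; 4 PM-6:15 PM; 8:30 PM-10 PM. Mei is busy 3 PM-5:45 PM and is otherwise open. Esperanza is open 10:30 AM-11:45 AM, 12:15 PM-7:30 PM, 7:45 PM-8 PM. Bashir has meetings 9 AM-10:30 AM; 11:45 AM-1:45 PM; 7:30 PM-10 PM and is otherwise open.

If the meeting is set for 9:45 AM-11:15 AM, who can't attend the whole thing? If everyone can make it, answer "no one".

Bashir, Beatriz, Esperanza, Ravi

Beatriz free: 10:30-22:00.
Ravi free: 10:15-16:00, 18:15-20:30 (invert busy blocks within the working day).
Mei free: 09:00-15:00, 17:45-22:00 (invert busy blocks within the working day).
Esperanza free: 10:30-11:45, 12:15-19:30, 19:45-20:00.
Bashir free: 10:30-11:45, 13:45-19:30 (invert busy blocks within the working day).
Beatriz: not fully free for 09:45-11:15. Ravi: not fully free for 09:45-11:15. Mei: free for 09:45-11:15. Esperanza: not fully free for 09:45-11:15. Bashir: not fully free for 09:45-11:15.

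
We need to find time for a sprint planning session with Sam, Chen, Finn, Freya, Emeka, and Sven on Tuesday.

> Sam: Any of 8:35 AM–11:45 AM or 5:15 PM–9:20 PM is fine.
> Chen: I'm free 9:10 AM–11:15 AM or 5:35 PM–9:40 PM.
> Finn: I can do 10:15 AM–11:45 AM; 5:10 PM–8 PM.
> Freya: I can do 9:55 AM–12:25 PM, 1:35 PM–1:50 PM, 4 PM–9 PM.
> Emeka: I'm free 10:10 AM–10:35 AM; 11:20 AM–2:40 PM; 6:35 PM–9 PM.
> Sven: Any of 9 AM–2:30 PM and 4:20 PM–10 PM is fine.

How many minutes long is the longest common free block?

85

Sam ∩ Chen: 09:10-11:15, 17:35-21:20.
Sam ∩ Chen ∩ Finn: 10:15-11:15, 17:35-20:00.
Sam ∩ Chen ∩ Finn ∩ Freya: 10:15-11:15, 17:35-20:00.
Sam ∩ Chen ∩ Finn ∩ Freya ∩ Emeka: 10:15-10:35, 18:35-20:00.
Sam ∩ Chen ∩ Finn ∩ Freya ∩ Emeka ∩ Sven: 10:15-10:35, 18:35-20:00.
The longest is 18:35-20:00 at 85 minutes.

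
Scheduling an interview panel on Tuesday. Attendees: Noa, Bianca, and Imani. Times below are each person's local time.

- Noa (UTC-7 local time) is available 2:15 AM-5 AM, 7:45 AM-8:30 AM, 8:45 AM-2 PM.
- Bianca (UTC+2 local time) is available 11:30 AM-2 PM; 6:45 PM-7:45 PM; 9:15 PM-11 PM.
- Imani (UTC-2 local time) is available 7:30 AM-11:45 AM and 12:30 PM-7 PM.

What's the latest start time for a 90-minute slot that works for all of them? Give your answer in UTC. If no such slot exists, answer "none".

19:30

Noa in UTC: 09:15-12:00, 14:45-15:30, 15:45-21:00 (add 7h to convert from UTC-7).
Bianca in UTC: 09:30-12:00, 16:45-17:45, 19:15-21:00 (subtract 2h to convert from UTC+2).
Imani in UTC: 09:30-13:45, 14:30-21:00 (add 2h to convert from UTC-2).
Noa ∩ Bianca: 09:30-12:00, 16:45-17:45, 19:15-21:00.
Noa ∩ Bianca ∩ Imani: 09:30-12:00, 16:45-17:45, 19:15-21:00.
The last common window of at least 90 minutes is 19:15-21:00; a 90-minute meeting can start as late as 19:30 and still end by 21:00.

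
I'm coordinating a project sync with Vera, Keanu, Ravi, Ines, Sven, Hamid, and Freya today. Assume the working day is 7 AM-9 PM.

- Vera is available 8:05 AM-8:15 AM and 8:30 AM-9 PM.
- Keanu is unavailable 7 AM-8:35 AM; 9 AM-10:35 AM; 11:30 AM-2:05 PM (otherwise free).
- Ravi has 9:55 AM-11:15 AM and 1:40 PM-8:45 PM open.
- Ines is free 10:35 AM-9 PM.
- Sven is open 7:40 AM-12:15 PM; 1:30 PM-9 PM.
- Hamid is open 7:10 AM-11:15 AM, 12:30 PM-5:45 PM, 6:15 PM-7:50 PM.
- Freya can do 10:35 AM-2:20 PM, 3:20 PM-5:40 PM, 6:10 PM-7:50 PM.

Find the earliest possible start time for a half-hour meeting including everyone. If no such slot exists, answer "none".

10:35

Vera free: 08:05-08:15, 08:30-21:00.
Keanu free: 08:35-09:00, 10:35-11:30, 14:05-21:00 (invert busy blocks within the working day).
Ravi free: 09:55-11:15, 13:40-20:45.
Ines free: 10:35-21:00.
Sven free: 07:40-12:15, 13:30-21:00.
Hamid free: 07:10-11:15, 12:30-17:45, 18:15-19:50.
Freya free: 10:35-14:20, 15:20-17:40, 18:10-19:50.
Vera ∩ Keanu: 08:35-09:00, 10:35-11:30, 14:05-21:00.
Vera ∩ Keanu ∩ Ravi: 10:35-11:15, 14:05-20:45.
Vera ∩ Keanu ∩ Ravi ∩ Ines: 10:35-11:15, 14:05-20:45.
Vera ∩ Keanu ∩ Ravi ∩ Ines ∩ Sven: 10:35-11:15, 14:05-20:45.
Vera ∩ Keanu ∩ Ravi ∩ Ines ∩ Sven ∩ Hamid: 10:35-11:15, 14:05-17:45, 18:15-19:50.
Vera ∩ Keanu ∩ Ravi ∩ Ines ∩ Sven ∩ Hamid ∩ Freya: 10:35-11:15, 14:05-14:20, 15:20-17:40, 18:15-19:50.
So the common availability across everyone is 10:35-11:15, 14:05-14:20, 15:20-17:40, 18:15-19:50.
The first common window of at least 30 minutes is 10:35-11:15, so the earliest start is 10:35.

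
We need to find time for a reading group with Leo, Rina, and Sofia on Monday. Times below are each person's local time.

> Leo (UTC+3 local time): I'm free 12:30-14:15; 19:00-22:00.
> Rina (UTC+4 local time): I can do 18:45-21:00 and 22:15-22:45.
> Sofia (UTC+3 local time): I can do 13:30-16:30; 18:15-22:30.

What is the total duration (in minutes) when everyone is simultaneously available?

Leo in UTC: 09:30-11:15, 16:00-19:00 (subtract 3h to convert from UTC+3).
Rina in UTC: 14:45-17:00, 18:15-18:45 (subtract 4h to convert from UTC+4).
Sofia in UTC: 10:30-13:30, 15:15-19:30 (subtract 3h to convert from UTC+3).
Leo ∩ Rina: 16:00-17:00, 18:15-18:45.
Leo ∩ Rina ∩ Sofia: 16:00-17:00, 18:15-18:45.
Summing the common windows: 60 + 30 = 90 minutes.

90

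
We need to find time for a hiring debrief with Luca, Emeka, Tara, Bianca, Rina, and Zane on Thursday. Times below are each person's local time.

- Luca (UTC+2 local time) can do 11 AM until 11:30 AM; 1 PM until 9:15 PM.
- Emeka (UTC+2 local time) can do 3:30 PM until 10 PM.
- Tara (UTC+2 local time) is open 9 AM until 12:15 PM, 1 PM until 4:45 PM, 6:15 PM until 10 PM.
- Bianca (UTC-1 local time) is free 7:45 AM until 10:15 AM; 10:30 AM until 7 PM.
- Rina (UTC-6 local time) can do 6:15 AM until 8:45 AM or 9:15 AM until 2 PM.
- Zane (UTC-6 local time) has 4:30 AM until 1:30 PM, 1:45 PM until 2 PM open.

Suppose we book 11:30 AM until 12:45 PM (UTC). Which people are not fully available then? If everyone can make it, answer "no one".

Emeka, Rina

Luca in UTC: 09:00-09:30, 11:00-19:15 (subtract 2h to convert from UTC+2).
Emeka in UTC: 13:30-20:00 (subtract 2h to convert from UTC+2).
Tara in UTC: 07:00-10:15, 11:00-14:45, 16:15-20:00 (subtract 2h to convert from UTC+2).
Bianca in UTC: 08:45-11:15, 11:30-20:00 (add 1h to convert from UTC-1).
Rina in UTC: 12:15-14:45, 15:15-20:00 (add 6h to convert from UTC-6).
Zane in UTC: 10:30-19:30, 19:45-20:00 (add 6h to convert from UTC-6).
Luca: free for 11:30-12:45. Emeka: not fully free for 11:30-12:45. Tara: free for 11:30-12:45. Bianca: free for 11:30-12:45. Rina: not fully free for 11:30-12:45. Zane: free for 11:30-12:45.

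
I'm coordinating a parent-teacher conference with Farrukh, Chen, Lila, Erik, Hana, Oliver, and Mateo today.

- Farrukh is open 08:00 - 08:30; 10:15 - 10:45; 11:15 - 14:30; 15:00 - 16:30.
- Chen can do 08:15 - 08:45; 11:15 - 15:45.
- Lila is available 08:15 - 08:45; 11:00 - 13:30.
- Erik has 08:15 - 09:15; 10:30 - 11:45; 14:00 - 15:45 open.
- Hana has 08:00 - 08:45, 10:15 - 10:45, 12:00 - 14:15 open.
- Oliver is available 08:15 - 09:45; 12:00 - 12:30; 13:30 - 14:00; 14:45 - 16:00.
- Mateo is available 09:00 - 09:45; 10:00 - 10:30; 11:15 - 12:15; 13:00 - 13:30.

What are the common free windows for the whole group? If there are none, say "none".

none

Farrukh ∩ Chen: 08:15-08:30, 11:15-14:30, 15:00-15:45.
Farrukh ∩ Chen ∩ Lila: 08:15-08:30, 11:15-13:30.
Farrukh ∩ Chen ∩ Lila ∩ Erik: 08:15-08:30, 11:15-11:45.
Farrukh ∩ Chen ∩ Lila ∩ Erik ∩ Hana: 08:15-08:30.
Farrukh ∩ Chen ∩ Lila ∩ Erik ∩ Hana ∩ Oliver: 08:15-08:30.
Farrukh ∩ Chen ∩ Lila ∩ Erik ∩ Hana ∩ Oliver ∩ Mateo: ∅.
There is no time when everyone is free.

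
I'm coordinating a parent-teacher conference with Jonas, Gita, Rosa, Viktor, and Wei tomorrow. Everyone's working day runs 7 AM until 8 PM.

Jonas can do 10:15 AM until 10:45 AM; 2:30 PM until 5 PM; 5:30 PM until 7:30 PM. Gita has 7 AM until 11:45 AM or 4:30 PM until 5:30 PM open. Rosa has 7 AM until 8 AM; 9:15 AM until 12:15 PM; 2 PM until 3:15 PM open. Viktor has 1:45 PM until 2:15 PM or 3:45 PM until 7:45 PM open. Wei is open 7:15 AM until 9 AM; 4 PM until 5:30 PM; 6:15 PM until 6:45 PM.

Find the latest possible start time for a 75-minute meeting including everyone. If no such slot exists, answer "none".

Jonas ∩ Gita: 10:15-10:45, 16:30-17:00.
Jonas ∩ Gita ∩ Rosa: 10:15-10:45.
Jonas ∩ Gita ∩ Rosa ∩ Viktor: ∅.
Jonas ∩ Gita ∩ Rosa ∩ Viktor ∩ Wei: ∅.
There is no time when everyone is free.
No common window is at least 75 minutes long.

none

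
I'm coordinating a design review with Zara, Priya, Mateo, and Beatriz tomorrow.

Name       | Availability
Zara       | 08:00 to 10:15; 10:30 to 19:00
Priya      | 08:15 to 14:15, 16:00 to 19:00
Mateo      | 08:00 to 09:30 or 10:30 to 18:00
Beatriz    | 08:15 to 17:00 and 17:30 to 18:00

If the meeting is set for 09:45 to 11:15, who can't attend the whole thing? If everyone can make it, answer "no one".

Zara: not fully free for 09:45-11:15. Priya: free for 09:45-11:15. Mateo: not fully free for 09:45-11:15. Beatriz: free for 09:45-11:15.

Mateo, Zara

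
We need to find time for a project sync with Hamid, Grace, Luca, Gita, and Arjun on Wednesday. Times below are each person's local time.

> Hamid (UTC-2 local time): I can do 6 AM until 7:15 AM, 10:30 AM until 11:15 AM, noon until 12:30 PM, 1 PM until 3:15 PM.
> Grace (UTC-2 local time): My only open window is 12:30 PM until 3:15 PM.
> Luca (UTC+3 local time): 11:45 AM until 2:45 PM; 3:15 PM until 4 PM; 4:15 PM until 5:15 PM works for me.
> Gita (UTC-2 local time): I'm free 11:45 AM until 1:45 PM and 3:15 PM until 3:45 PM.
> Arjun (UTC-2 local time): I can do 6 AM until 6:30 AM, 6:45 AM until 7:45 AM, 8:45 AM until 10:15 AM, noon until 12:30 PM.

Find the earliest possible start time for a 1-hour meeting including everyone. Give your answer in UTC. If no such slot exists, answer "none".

none

Hamid in UTC: 08:00-09:15, 12:30-13:15, 14:00-14:30, 15:00-17:15 (add 2h to convert from UTC-2).
Grace in UTC: 14:30-17:15 (add 2h to convert from UTC-2).
Luca in UTC: 08:45-11:45, 12:15-13:00, 13:15-14:15 (subtract 3h to convert from UTC+3).
Gita in UTC: 13:45-15:45, 17:15-17:45 (add 2h to convert from UTC-2).
Arjun in UTC: 08:00-08:30, 08:45-09:45, 10:45-12:15, 14:00-14:30 (add 2h to convert from UTC-2).
Hamid ∩ Grace: 15:00-17:15.
Hamid ∩ Grace ∩ Luca: ∅.
Hamid ∩ Grace ∩ Luca ∩ Gita: ∅.
Hamid ∩ Grace ∩ Luca ∩ Gita ∩ Arjun: ∅.
There is no time when everyone is free.
No common window is at least 60 minutes long.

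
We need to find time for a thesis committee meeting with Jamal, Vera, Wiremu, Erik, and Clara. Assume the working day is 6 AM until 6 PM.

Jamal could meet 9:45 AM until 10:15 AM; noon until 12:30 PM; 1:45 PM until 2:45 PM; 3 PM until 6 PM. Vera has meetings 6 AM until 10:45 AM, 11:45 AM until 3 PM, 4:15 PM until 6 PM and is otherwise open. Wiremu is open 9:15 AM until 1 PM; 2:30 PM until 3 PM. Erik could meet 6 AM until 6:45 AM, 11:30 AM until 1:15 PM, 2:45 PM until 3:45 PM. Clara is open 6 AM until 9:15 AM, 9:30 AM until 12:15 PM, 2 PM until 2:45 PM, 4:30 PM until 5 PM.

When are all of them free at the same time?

none

Jamal free: 09:45-10:15, 12:00-12:30, 13:45-14:45, 15:00-18:00.
Vera free: 10:45-11:45, 15:00-16:15 (invert busy blocks within the working day).
Wiremu free: 09:15-13:00, 14:30-15:00.
Erik free: 06:00-06:45, 11:30-13:15, 14:45-15:45.
Clara free: 06:00-09:15, 09:30-12:15, 14:00-14:45, 16:30-17:00.
Jamal ∩ Vera: 15:00-16:15.
Jamal ∩ Vera ∩ Wiremu: ∅.
Jamal ∩ Vera ∩ Wiremu ∩ Erik: ∅.
Jamal ∩ Vera ∩ Wiremu ∩ Erik ∩ Clara: ∅.
There is no time when everyone is free.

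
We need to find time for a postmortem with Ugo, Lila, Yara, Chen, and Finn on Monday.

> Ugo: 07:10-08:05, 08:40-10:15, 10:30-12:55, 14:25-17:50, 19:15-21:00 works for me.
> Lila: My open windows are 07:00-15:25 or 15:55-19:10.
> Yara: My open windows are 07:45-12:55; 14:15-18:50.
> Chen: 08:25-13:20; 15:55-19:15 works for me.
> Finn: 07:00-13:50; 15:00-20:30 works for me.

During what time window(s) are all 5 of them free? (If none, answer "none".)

08:40-10:15, 10:30-12:55, 15:55-17:50

Ugo ∩ Lila: 07:10-08:05, 08:40-10:15, 10:30-12:55, 14:25-15:25, 15:55-17:50.
Ugo ∩ Lila ∩ Yara: 07:45-08:05, 08:40-10:15, 10:30-12:55, 14:25-15:25, 15:55-17:50.
Ugo ∩ Lila ∩ Yara ∩ Chen: 08:40-10:15, 10:30-12:55, 15:55-17:50.
Ugo ∩ Lila ∩ Yara ∩ Chen ∩ Finn: 08:40-10:15, 10:30-12:55, 15:55-17:50.
Those are the intersection windows.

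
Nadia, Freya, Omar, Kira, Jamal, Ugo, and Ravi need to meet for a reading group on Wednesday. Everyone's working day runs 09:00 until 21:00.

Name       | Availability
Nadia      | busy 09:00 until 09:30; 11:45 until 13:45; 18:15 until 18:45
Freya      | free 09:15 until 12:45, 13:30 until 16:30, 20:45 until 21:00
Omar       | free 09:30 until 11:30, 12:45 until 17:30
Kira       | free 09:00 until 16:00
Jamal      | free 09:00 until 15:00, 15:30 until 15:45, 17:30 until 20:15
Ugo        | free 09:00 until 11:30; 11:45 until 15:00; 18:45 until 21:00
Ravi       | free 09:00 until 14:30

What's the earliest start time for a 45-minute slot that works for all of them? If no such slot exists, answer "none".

09:30

Nadia free: 09:30-11:45, 13:45-18:15, 18:45-21:00 (invert busy blocks within the working day).
Freya free: 09:15-12:45, 13:30-16:30, 20:45-21:00.
Omar free: 09:30-11:30, 12:45-17:30.
Kira free: 09:00-16:00.
Jamal free: 09:00-15:00, 15:30-15:45, 17:30-20:15.
Ugo free: 09:00-11:30, 11:45-15:00, 18:45-21:00.
Ravi free: 09:00-14:30.
Nadia ∩ Freya: 09:30-11:45, 13:45-16:30, 20:45-21:00.
Nadia ∩ Freya ∩ Omar: 09:30-11:30, 13:45-16:30.
Nadia ∩ Freya ∩ Omar ∩ Kira: 09:30-11:30, 13:45-16:00.
Nadia ∩ Freya ∩ Omar ∩ Kira ∩ Jamal: 09:30-11:30, 13:45-15:00, 15:30-15:45.
Nadia ∩ Freya ∩ Omar ∩ Kira ∩ Jamal ∩ Ugo: 09:30-11:30, 13:45-15:00.
Nadia ∩ Freya ∩ Omar ∩ Kira ∩ Jamal ∩ Ugo ∩ Ravi: 09:30-11:30, 13:45-14:30.
Those are the intersection windows.
The first common window of at least 45 minutes is 09:30-11:30, so the earliest start is 09:30.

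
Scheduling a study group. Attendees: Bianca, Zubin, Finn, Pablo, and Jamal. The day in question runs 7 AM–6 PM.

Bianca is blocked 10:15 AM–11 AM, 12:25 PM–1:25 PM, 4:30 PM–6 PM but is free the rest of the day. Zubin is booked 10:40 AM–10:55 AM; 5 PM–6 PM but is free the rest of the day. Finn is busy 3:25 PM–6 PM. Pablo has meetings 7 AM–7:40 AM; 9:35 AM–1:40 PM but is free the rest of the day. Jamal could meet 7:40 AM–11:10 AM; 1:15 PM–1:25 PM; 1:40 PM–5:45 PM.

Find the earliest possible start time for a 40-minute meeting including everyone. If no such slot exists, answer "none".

Bianca free: 07:00-10:15, 11:00-12:25, 13:25-16:30 (invert busy blocks within the working day).
Zubin free: 07:00-10:40, 10:55-17:00 (invert busy blocks within the working day).
Finn free: 07:00-15:25 (invert busy blocks within the working day).
Pablo free: 07:40-09:35, 13:40-18:00 (invert busy blocks within the working day).
Jamal free: 07:40-11:10, 13:15-13:25, 13:40-17:45.
Bianca ∩ Zubin: 07:00-10:15, 11:00-12:25, 13:25-16:30.
Bianca ∩ Zubin ∩ Finn: 07:00-10:15, 11:00-12:25, 13:25-15:25.
Bianca ∩ Zubin ∩ Finn ∩ Pablo: 07:40-09:35, 13:40-15:25.
Bianca ∩ Zubin ∩ Finn ∩ Pablo ∩ Jamal: 07:40-09:35, 13:40-15:25.
The first common window of at least 40 minutes is 07:40-09:35, so the earliest start is 07:40.

07:40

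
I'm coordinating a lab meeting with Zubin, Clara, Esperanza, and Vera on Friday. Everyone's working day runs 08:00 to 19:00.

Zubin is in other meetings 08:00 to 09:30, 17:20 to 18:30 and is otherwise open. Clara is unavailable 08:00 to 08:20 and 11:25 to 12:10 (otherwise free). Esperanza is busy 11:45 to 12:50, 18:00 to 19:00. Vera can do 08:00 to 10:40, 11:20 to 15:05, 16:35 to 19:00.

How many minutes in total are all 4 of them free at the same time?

255

Zubin free: 09:30-17:20, 18:30-19:00 (invert busy blocks within the working day).
Clara free: 08:20-11:25, 12:10-19:00 (invert busy blocks within the working day).
Esperanza free: 08:00-11:45, 12:50-18:00 (invert busy blocks within the working day).
Vera free: 08:00-10:40, 11:20-15:05, 16:35-19:00.
Zubin ∩ Clara: 09:30-11:25, 12:10-17:20, 18:30-19:00.
Zubin ∩ Clara ∩ Esperanza: 09:30-11:25, 12:50-17:20.
Zubin ∩ Clara ∩ Esperanza ∩ Vera: 09:30-10:40, 11:20-11:25, 12:50-15:05, 16:35-17:20.
Those are the intersection windows.
Summing the common windows: 70 + 5 + 135 + 45 = 255 minutes.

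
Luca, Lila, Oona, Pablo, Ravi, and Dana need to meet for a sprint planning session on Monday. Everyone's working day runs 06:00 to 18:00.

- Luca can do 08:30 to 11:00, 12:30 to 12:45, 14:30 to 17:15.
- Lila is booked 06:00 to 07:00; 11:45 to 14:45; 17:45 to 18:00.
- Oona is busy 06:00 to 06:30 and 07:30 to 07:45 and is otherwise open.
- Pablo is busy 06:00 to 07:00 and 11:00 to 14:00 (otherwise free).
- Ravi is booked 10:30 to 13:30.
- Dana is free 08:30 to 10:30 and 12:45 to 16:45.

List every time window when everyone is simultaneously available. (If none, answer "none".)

Luca free: 08:30-11:00, 12:30-12:45, 14:30-17:15.
Lila free: 07:00-11:45, 14:45-17:45 (invert busy blocks within the working day).
Oona free: 06:30-07:30, 07:45-18:00 (invert busy blocks within the working day).
Pablo free: 07:00-11:00, 14:00-18:00 (invert busy blocks within the working day).
Ravi free: 06:00-10:30, 13:30-18:00 (invert busy blocks within the working day).
Dana free: 08:30-10:30, 12:45-16:45.
Luca ∩ Lila: 08:30-11:00, 14:45-17:15.
Luca ∩ Lila ∩ Oona: 08:30-11:00, 14:45-17:15.
Luca ∩ Lila ∩ Oona ∩ Pablo: 08:30-11:00, 14:45-17:15.
Luca ∩ Lila ∩ Oona ∩ Pablo ∩ Ravi: 08:30-10:30, 14:45-17:15.
Luca ∩ Lila ∩ Oona ∩ Pablo ∩ Ravi ∩ Dana: 08:30-10:30, 14:45-16:45.
So the common availability across everyone is 08:30-10:30, 14:45-16:45.

08:30-10:30, 14:45-16:45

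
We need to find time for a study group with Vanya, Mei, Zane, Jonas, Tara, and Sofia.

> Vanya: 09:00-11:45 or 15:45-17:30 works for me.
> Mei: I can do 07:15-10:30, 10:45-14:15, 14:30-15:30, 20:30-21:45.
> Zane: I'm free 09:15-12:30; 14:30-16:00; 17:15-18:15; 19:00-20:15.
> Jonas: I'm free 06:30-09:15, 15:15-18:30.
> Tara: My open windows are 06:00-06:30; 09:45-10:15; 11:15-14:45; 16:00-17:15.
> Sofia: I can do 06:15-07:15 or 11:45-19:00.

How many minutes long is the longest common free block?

0

Vanya ∩ Mei: 09:00-10:30, 10:45-11:45.
Vanya ∩ Mei ∩ Zane: 09:15-10:30, 10:45-11:45.
Vanya ∩ Mei ∩ Zane ∩ Jonas: ∅.
Vanya ∩ Mei ∩ Zane ∩ Jonas ∩ Tara: ∅.
Vanya ∩ Mei ∩ Zane ∩ Jonas ∩ Tara ∩ Sofia: ∅.
There is no time when everyone is free.
No common window exists, so the longest block is 0 minutes.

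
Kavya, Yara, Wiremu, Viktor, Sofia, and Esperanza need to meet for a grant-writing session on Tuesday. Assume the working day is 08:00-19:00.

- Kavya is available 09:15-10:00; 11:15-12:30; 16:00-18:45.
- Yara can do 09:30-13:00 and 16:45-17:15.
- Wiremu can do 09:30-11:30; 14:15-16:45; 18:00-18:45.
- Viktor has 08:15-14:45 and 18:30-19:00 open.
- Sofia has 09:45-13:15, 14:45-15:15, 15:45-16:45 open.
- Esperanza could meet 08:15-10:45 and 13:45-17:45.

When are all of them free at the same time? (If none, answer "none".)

09:45-10:00

Kavya ∩ Yara: 09:30-10:00, 11:15-12:30, 16:45-17:15.
Kavya ∩ Yara ∩ Wiremu: 09:30-10:00, 11:15-11:30.
Kavya ∩ Yara ∩ Wiremu ∩ Viktor: 09:30-10:00, 11:15-11:30.
Kavya ∩ Yara ∩ Wiremu ∩ Viktor ∩ Sofia: 09:45-10:00, 11:15-11:30.
Kavya ∩ Yara ∩ Wiremu ∩ Viktor ∩ Sofia ∩ Esperanza: 09:45-10:00.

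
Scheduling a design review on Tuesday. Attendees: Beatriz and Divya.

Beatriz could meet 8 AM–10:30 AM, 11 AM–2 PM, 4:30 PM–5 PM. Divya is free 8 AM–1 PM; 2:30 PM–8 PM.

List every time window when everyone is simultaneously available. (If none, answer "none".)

Beatriz ∩ Divya: 08:00-10:30, 11:00-13:00, 16:30-17:00.

08:00-10:30, 11:00-13:00, 16:30-17:00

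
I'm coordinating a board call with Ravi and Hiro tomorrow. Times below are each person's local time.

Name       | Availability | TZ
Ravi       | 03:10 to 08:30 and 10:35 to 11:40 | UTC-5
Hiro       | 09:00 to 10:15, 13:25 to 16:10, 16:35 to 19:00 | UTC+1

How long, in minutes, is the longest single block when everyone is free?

65

Ravi in UTC: 08:10-13:30, 15:35-16:40 (add 5h to convert from UTC-5).
Hiro in UTC: 08:00-09:15, 12:25-15:10, 15:35-18:00 (subtract 1h to convert from UTC+1).
Ravi ∩ Hiro: 08:10-09:15, 12:25-13:30, 15:35-16:40.
The longest is 08:10-09:15 at 65 minutes.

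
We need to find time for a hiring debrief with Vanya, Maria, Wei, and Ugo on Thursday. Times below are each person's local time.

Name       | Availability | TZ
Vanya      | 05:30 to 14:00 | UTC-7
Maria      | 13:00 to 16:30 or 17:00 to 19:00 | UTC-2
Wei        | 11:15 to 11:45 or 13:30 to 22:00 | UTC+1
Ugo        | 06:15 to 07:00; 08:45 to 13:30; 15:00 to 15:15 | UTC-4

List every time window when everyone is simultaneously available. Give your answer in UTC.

Vanya in UTC: 12:30-21:00 (add 7h to convert from UTC-7).
Maria in UTC: 15:00-18:30, 19:00-21:00 (add 2h to convert from UTC-2).
Wei in UTC: 10:15-10:45, 12:30-21:00 (subtract 1h to convert from UTC+1).
Ugo in UTC: 10:15-11:00, 12:45-17:30, 19:00-19:15 (add 4h to convert from UTC-4).
Vanya ∩ Maria: 15:00-18:30, 19:00-21:00.
Vanya ∩ Maria ∩ Wei: 15:00-18:30, 19:00-21:00.
Vanya ∩ Maria ∩ Wei ∩ Ugo: 15:00-17:30, 19:00-19:15.

15:00-17:30, 19:00-19:15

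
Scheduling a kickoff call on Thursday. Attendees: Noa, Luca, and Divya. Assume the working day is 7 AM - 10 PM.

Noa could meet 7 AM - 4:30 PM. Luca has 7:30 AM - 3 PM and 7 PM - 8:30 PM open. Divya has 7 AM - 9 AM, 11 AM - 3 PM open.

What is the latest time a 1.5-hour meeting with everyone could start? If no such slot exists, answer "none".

13:30

Noa ∩ Luca: 07:30-15:00.
Noa ∩ Luca ∩ Divya: 07:30-09:00, 11:00-15:00.
The last common window of at least 90 minutes is 11:00-15:00; a 90-minute meeting can start as late as 13:30 and still end by 15:00.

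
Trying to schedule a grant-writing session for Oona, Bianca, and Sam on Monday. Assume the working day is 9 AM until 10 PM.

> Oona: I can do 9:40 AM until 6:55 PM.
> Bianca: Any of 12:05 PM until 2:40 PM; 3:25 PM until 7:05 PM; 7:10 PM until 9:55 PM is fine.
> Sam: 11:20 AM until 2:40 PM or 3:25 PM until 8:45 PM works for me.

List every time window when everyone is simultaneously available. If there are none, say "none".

Oona ∩ Bianca: 12:05-14:40, 15:25-18:55.
Oona ∩ Bianca ∩ Sam: 12:05-14:40, 15:25-18:55.
Those are the intersection windows.

12:05-14:40, 15:25-18:55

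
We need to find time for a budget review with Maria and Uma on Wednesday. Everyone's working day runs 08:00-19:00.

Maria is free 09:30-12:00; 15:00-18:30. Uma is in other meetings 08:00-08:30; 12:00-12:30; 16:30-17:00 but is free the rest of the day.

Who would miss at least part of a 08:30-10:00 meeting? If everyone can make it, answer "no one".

Maria

Maria free: 09:30-12:00, 15:00-18:30.
Uma free: 08:30-12:00, 12:30-16:30, 17:00-19:00 (invert busy blocks within the working day).
Maria: not fully free for 08:30-10:00. Uma: free for 08:30-10:00.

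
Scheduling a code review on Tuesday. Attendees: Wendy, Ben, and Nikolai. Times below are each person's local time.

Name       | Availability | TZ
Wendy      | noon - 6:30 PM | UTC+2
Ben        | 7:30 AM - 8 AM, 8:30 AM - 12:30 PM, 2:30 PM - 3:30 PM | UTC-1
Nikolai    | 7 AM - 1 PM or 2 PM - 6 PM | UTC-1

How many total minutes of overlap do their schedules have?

Wendy in UTC: 10:00-16:30 (subtract 2h to convert from UTC+2).
Ben in UTC: 08:30-09:00, 09:30-13:30, 15:30-16:30 (add 1h to convert from UTC-1).
Nikolai in UTC: 08:00-14:00, 15:00-19:00 (add 1h to convert from UTC-1).
Wendy ∩ Ben: 10:00-13:30, 15:30-16:30.
Wendy ∩ Ben ∩ Nikolai: 10:00-13:30, 15:30-16:30.
Those are the intersection windows.
Summing the common windows: 210 + 60 = 270 minutes.

270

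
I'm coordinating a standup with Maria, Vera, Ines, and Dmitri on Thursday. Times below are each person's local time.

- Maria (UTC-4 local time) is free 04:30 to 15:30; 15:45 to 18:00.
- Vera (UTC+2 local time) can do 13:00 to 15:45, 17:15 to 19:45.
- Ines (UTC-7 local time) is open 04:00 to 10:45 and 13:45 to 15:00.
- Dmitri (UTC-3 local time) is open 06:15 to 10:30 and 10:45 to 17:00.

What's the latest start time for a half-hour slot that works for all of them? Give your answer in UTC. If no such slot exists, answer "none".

Maria in UTC: 08:30-19:30, 19:45-22:00 (add 4h to convert from UTC-4).
Vera in UTC: 11:00-13:45, 15:15-17:45 (subtract 2h to convert from UTC+2).
Ines in UTC: 11:00-17:45, 20:45-22:00 (add 7h to convert from UTC-7).
Dmitri in UTC: 09:15-13:30, 13:45-20:00 (add 3h to convert from UTC-3).
Maria ∩ Vera: 11:00-13:45, 15:15-17:45.
Maria ∩ Vera ∩ Ines: 11:00-13:45, 15:15-17:45.
Maria ∩ Vera ∩ Ines ∩ Dmitri: 11:00-13:30, 15:15-17:45.
So the common availability across everyone is 11:00-13:30, 15:15-17:45.
The last common window of at least 30 minutes is 15:15-17:45; a 30-minute meeting can start as late as 17:15 and still end by 17:45.

17:15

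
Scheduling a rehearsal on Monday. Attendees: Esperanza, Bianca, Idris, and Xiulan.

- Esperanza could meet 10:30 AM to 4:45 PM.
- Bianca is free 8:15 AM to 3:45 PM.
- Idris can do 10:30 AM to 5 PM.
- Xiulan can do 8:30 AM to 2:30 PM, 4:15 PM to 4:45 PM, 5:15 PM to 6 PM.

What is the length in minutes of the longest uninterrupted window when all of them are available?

240

Esperanza ∩ Bianca: 10:30-15:45.
Esperanza ∩ Bianca ∩ Idris: 10:30-15:45.
Esperanza ∩ Bianca ∩ Idris ∩ Xiulan: 10:30-14:30.
The longest is 10:30-14:30 at 240 minutes.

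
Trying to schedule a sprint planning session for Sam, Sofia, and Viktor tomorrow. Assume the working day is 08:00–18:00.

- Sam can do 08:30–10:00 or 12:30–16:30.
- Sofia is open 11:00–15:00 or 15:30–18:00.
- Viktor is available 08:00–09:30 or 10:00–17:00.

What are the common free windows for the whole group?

Sam ∩ Sofia: 12:30-15:00, 15:30-16:30.
Sam ∩ Sofia ∩ Viktor: 12:30-15:00, 15:30-16:30.

12:30-15:00, 15:30-16:30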